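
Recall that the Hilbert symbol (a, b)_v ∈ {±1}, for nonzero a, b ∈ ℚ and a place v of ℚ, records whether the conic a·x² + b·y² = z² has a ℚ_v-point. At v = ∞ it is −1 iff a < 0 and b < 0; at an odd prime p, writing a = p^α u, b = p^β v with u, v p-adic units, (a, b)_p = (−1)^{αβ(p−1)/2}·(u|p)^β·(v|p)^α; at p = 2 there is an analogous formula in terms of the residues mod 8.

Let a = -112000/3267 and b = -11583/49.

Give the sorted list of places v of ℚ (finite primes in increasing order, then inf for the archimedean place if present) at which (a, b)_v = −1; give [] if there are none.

Mod squares: a ≡ -210, b ≡ -143. Check v ∈ {∞, 2, 3, 5, 7, 11, 13}.
v=13: a=13^0·(≡2), b=13^1·(≡11) mod 13; (2|13)=-1, (11|13)=-1; (−1)^{0·1·6}·(-1)^1·(-1)^0 = -1.
v=2: v_2(a)=7, v_2(b)=0; units ≡ 7, 1 (mod 8); ε·ε+αω+βω = 1·0+7·0+0·0 ≡ 0  ⇒  (a,b)_2 = +1.
v=∞: -210 < 0 and -143 < 0  ⇒  (a,b)_∞ = -1.
v=5: a=5^3·(≡2), b=5^0·(≡3) mod 5; (2|5)=-1, (3|5)=-1; (−1)^{3·0·2}·(-1)^0·(-1)^3 = -1.
v=7: a=7^1·(≡6), b=7^-2·(≡2) mod 7; (6|7)=-1, (2|7)=+1; (−1)^{1·-2·3}·(-1)^-2·(+1)^1 = +1.
v=11: a=11^-2·(≡7), b=11^1·(≡5) mod 11; (7|11)=-1, (5|11)=+1; (−1)^{-2·1·5}·(-1)^1·(+1)^-2 = -1.
v=3: a=3^-3·(≡2), b=3^4·(≡1) mod 3; (2|3)=-1, (1|3)=+1; (−1)^{-3·4·1}·(-1)^4·(+1)^-3 = +1.
Ram(-210, -143) = {5, 11, 13, ∞}; no ℚ_5-point on the conic.

[5, 11, 13, inf]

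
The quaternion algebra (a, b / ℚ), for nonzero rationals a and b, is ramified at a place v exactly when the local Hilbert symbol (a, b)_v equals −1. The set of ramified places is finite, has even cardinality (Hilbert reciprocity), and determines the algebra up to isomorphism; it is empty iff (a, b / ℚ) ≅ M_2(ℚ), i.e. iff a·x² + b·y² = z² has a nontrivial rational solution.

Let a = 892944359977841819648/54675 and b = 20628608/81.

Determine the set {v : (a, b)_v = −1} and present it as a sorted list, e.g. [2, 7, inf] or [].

(a, b) ≡ (52026, 6578) mod (ℚ^×)²; places V = {2, 3, 5, 7, 11, 13, 23, 29, ∞}.
(a,b)_7: α=4, u≡2; β=2, v≡3 (mod 7); (2|7)=+1, (3|7)=-1; sign (−1)^0·+1^2·-1^4 = +1.
(a,b)_3: α=-7, u≡2; β=-4, v≡2 (mod 3); (2|3)=-1, (2|3)=-1; sign (−1)^0·-1^-4·-1^-7 = -1.
(a,b)_29: α=1, u≡4; β=0, v≡13 (mod 29); (4|29)=+1, (13|29)=+1; sign (−1)^0·+1^0·+1^1 = +1.
(a,b)_∞: sgn(52026)=+, sgn(6578)=+, so +1.
(a,b)_2: α=15, β=7; u≡5, v≡1 (mod 8); ε(u)ε(v)=0·0, αω(v)=15·0, βω(u)=7·1; sum ≡ 1  ⇒  -1.
(a,b)_13: α=3, u≡8; β=1, v≡12 (mod 13); (8|13)=-1, (12|13)=+1; sign (−1)^0·-1^1·+1^3 = -1.
(a,b)_5: α=-2, u≡4; β=0, v≡3 (mod 5); (4|5)=+1, (3|5)=-1; sign (−1)^0·+1^0·-1^-2 = +1.
(a,b)_11: α=4, u≡6; β=1, v≡1 (mod 11); (6|11)=-1, (1|11)=+1; sign (−1)^0·-1^1·+1^4 = -1.
(a,b)_23: α=3, u≡1; β=1, v≡22 (mod 23); (1|23)=+1, (22|23)=-1; sign (−1)^1·+1^1·-1^3 = +1.
|Ram(52026, 6578)| = 4, even; anisotropic at {2, 3, 11, 13}.

[2, 3, 11, 13]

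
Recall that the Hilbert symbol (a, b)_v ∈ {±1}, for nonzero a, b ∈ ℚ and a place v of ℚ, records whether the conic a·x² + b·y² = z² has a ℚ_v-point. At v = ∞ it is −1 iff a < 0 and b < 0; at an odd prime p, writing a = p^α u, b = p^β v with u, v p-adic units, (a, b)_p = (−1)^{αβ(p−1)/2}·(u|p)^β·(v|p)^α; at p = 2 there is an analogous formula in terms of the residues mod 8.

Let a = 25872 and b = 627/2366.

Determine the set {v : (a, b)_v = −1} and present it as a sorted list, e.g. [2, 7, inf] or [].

[7, 19]

Mod squares: a ≡ 33, b ≡ 8778. Check v ∈ {∞, 2, 3, 7, 11, 13, 19}.
v=13: a=13^0·(≡2), b=13^-2·(≡3) mod 13; (2|13)=-1, (3|13)=+1; (−1)^{0·-2·6}·(-1)^-2·(+1)^0 = +1.
v=19: a=19^0·(≡13), b=19^1·(≡9) mod 19; (13|19)=-1, (9|19)=+1; (−1)^{0·1·9}·(-1)^1·(+1)^0 = -1.
v=3: a=3^1·(≡2), b=3^1·(≡1) mod 3; (2|3)=-1, (1|3)=+1; (−1)^{1·1·1}·(-1)^1·(+1)^1 = +1.
v=7: a=7^2·(≡3), b=7^-1·(≡2) mod 7; (3|7)=-1, (2|7)=+1; (−1)^{2·-1·3}·(-1)^-1·(+1)^2 = -1.
v=11: a=11^1·(≡9), b=11^1·(≡2) mod 11; (9|11)=+1, (2|11)=-1; (−1)^{1·1·5}·(+1)^1·(-1)^1 = +1.
v=2: v_2(a)=4, v_2(b)=-1; units ≡ 1, 5 (mod 8); ε·ε+αω+βω = 0·0+4·1+-1·0 ≡ 0  ⇒  (a,b)_2 = +1.
v=∞: 33 > 0 and 8778 > 0  ⇒  (a,b)_∞ = +1.
|Ram(33, 8778)| = 2, even; anisotropic at {7, 19}.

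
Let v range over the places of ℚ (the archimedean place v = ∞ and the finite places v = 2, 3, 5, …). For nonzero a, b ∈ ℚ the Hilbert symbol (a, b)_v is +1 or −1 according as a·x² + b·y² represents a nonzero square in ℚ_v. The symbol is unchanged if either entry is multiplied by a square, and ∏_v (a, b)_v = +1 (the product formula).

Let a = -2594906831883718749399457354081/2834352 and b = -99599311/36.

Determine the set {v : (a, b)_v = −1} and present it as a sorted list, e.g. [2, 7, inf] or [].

Mod squares: a ≡ -19227, b ≡ -2032639. Check v ∈ {∞, 2, 3, 7, 13, 17, 19, 29, 31}.
v=31: a=31^4·(≡12), b=31^1·(≡29) mod 31; (12|31)=-1, (29|31)=-1; (−1)^{4·1·15}·(-1)^1·(-1)^4 = -1.
v=2: v_2(a)=-4, v_2(b)=-2; units ≡ 5, 1 (mod 8); ε·ε+αω+βω = 0·0+-4·0+-2·1 ≡ 0  ⇒  (a,b)_2 = +1.
v=3: a=3^-11·(≡2), b=3^-2·(≡2) mod 3; (2|3)=-1, (2|3)=-1; (−1)^{-11·-2·1}·(-1)^-2·(-1)^-11 = -1.
v=19: a=19^4·(≡9), b=19^1·(≡13) mod 19; (9|19)=+1, (13|19)=-1; (−1)^{4·1·9}·(+1)^1·(-1)^4 = +1.
v=∞: -19227 < 0 and -2032639 < 0  ⇒  (a,b)_∞ = -1.
v=29: a=29^3·(≡20), b=29^1·(≡14) mod 29; (20|29)=+1, (14|29)=-1; (−1)^{3·1·14}·(+1)^1·(-1)^3 = -1.
v=17: a=17^3·(≡1), b=17^1·(≡6) mod 17; (1|17)=+1, (6|17)=-1; (−1)^{3·1·8}·(+1)^1·(-1)^3 = -1.
v=7: a=7^12·(≡2), b=7^3·(≡4) mod 7; (2|7)=+1, (4|7)=+1; (−1)^{12·3·3}·(+1)^3·(+1)^12 = +1.
v=13: a=13^1·(≡9), b=13^0·(≡2) mod 13; (9|13)=+1, (2|13)=-1; (−1)^{1·0·6}·(+1)^0·(-1)^1 = -1.
|Ram(-19227, -2032639)| = 6, even; anisotropic at {3, 13, 17, 29, 31, ∞}.

[3, 13, 17, 29, 31, inf]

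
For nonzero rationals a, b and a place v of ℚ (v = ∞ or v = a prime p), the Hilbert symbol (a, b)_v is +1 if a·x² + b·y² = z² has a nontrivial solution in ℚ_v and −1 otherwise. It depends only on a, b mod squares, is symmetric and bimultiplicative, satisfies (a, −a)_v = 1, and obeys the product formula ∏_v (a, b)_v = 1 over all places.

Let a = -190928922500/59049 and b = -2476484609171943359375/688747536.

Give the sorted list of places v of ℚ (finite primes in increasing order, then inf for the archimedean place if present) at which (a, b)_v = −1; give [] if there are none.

Mod squares: a ≡ -76371569, b ≡ -23. Check v ∈ {∞, 2, 3, 5, 23, 31, 43, 47, 53}.
v=31: a=31^1·(≡14), b=31^2·(≡19) mod 31; (14|31)=+1, (19|31)=+1; (−1)^{1·2·15}·(+1)^2·(+1)^1 = +1.
v=∞: -76371569 < 0 and -23 < 0  ⇒  (a,b)_∞ = -1.
v=47: a=47^1·(≡27), b=47^2·(≡36) mod 47; (27|47)=+1, (36|47)=+1; (−1)^{1·2·23}·(+1)^2·(+1)^1 = +1.
v=43: a=43^1·(≡2), b=43^2·(≡34) mod 43; (2|43)=-1, (34|43)=-1; (−1)^{1·2·21}·(-1)^2·(-1)^1 = -1.
v=53: a=53^1·(≡49), b=53^2·(≡39) mod 53; (49|53)=+1, (39|53)=-1; (−1)^{1·2·26}·(+1)^2·(-1)^1 = -1.
v=23: a=23^1·(≡14), b=23^1·(≡19) mod 23; (14|23)=-1, (19|23)=-1; (−1)^{1·1·11}·(-1)^1·(-1)^1 = -1.
v=2: v_2(a)=2, v_2(b)=-4; units ≡ 7, 1 (mod 8); ε·ε+αω+βω = 1·0+2·0+-4·0 ≡ 0  ⇒  (a,b)_2 = +1.
v=3: a=3^-10·(≡1), b=3^-16·(≡1) mod 3; (1|3)=+1, (1|3)=+1; (−1)^{-10·-16·1}·(+1)^-16·(+1)^-10 = +1.
v=5: a=5^4·(≡1), b=5^10·(≡3) mod 5; (1|5)=+1, (3|5)=-1; (−1)^{4·10·2}·(+1)^10·(-1)^4 = +1.
Ram(-76371569, -23) = {23, 43, 53, ∞}; no ℚ_23-point on the conic.

[23, 43, 53, inf]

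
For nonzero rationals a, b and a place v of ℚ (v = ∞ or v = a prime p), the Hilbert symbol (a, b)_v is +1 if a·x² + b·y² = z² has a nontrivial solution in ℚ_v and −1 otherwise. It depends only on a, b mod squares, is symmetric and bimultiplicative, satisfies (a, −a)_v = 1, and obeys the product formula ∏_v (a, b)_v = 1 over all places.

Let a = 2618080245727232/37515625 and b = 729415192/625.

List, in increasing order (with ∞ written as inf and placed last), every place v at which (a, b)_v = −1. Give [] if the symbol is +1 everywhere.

[11, 17, 29, 43]

Mod squares: a ≡ 4569617, b ≡ 630982. Check v ∈ {∞, 2, 5, 7, 11, 13, 17, 23, 29, 31, 43}.
v=11: a=11^2·(≡8), b=11^1·(≡7) mod 11; (8|11)=-1, (7|11)=-1; (−1)^{2·1·5}·(-1)^1·(-1)^2 = -1.
v=29: a=29^1·(≡28), b=29^1·(≡27) mod 29; (28|29)=+1, (27|29)=-1; (−1)^{1·1·14}·(+1)^1·(-1)^1 = -1.
v=7: a=7^-4·(≡6), b=7^0·(≡1) mod 7; (6|7)=-1, (1|7)=+1; (−1)^{-4·0·3}·(-1)^0·(+1)^-4 = +1.
v=17: a=17^3·(≡3), b=17^2·(≡7) mod 17; (3|17)=-1, (7|17)=-1; (−1)^{3·2·8}·(-1)^2·(-1)^3 = -1.
v=5: a=5^-6·(≡2), b=5^-4·(≡2) mod 5; (2|5)=-1, (2|5)=-1; (−1)^{-6·-4·2}·(-1)^-4·(-1)^-6 = +1.
v=31: a=31^1·(≡20), b=31^0·(≡2) mod 31; (20|31)=+1, (2|31)=+1; (−1)^{1·0·15}·(+1)^0·(+1)^1 = +1.
v=13: a=13^1·(≡11), b=13^0·(≡12) mod 13; (11|13)=-1, (12|13)=+1; (−1)^{1·0·6}·(-1)^0·(+1)^1 = +1.
v=2: v_2(a)=14, v_2(b)=3; units ≡ 1, 3 (mod 8); ε·ε+αω+βω = 0·1+14·1+3·0 ≡ 0  ⇒  (a,b)_2 = +1.
v=∞: 4569617 > 0 and 630982 > 0  ⇒  (a,b)_∞ = +1.
v=23: a=23^1·(≡5), b=23^1·(≡4) mod 23; (5|23)=-1, (4|23)=+1; (−1)^{1·1·11}·(-1)^1·(+1)^1 = +1.
v=43: a=43^0·(≡37), b=43^1·(≡35) mod 43; (37|43)=-1, (35|43)=+1; (−1)^{0·1·21}·(-1)^1·(+1)^0 = -1.
|Ram(4569617, 630982)| = 4, even; anisotropic at {11, 17, 29, 43}.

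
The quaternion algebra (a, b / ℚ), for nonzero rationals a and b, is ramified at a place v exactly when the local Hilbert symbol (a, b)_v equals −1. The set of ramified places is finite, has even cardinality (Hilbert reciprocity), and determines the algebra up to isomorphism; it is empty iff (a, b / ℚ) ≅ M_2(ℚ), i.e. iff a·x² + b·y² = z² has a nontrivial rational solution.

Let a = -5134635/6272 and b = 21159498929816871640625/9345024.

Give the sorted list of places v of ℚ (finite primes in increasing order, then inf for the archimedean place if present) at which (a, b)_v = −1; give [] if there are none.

[3, 5, 19, 23]

Mod squares: a ≡ -9430, b ≡ 537510. Check v ∈ {∞, 2, 3, 5, 7, 11, 13, 19, 23, 31, 41}.
v=5: a=5^1·(≡4), b=5^7·(≡3) mod 5; (4|5)=+1, (3|5)=-1; (−1)^{1·7·2}·(+1)^7·(-1)^1 = -1.
v=7: a=7^-2·(≡6), b=7^2·(≡1) mod 7; (6|7)=-1, (1|7)=+1; (−1)^{-2·2·3}·(-1)^2·(+1)^-2 = +1.
v=23: a=23^1·(≡1), b=23^3·(≡6) mod 23; (1|23)=+1, (6|23)=+1; (−1)^{1·3·11}·(+1)^3·(+1)^1 = -1.
v=19: a=19^0·(≡10), b=19^3·(≡3) mod 19; (10|19)=-1, (3|19)=-1; (−1)^{0·3·9}·(-1)^3·(-1)^0 = -1.
v=13: a=13^0·(≡11), b=13^-2·(≡9) mod 13; (11|13)=-1, (9|13)=+1; (−1)^{0·-2·6}·(-1)^-2·(+1)^0 = +1.
v=41: a=41^1·(≡21), b=41^3·(≡9) mod 41; (21|41)=+1, (9|41)=+1; (−1)^{1·3·20}·(+1)^3·(+1)^1 = +1.
v=∞: -9430 < 0 and 537510 > 0  ⇒  (a,b)_∞ = +1.
v=2: v_2(a)=-7, v_2(b)=-11; units ≡ 5, 3 (mod 8); ε·ε+αω+βω = 0·1+-7·1+-11·1 ≡ 0  ⇒  (a,b)_2 = +1.
v=31: a=31^0·(≡5), b=31^2·(≡8) mod 31; (5|31)=+1, (8|31)=+1; (−1)^{0·2·15}·(+1)^2·(+1)^0 = +1.
v=3: a=3^2·(≡2), b=3^-3·(≡1) mod 3; (2|3)=-1, (1|3)=+1; (−1)^{2·-3·1}·(-1)^-3·(+1)^2 = -1.
v=11: a=11^2·(≡7), b=11^0·(≡10) mod 11; (7|11)=-1, (10|11)=-1; (−1)^{2·0·5}·(-1)^0·(-1)^2 = +1.
(-9430, 537510 / ℚ) ramifies at {3, 5, 19, 23}: a division algebra.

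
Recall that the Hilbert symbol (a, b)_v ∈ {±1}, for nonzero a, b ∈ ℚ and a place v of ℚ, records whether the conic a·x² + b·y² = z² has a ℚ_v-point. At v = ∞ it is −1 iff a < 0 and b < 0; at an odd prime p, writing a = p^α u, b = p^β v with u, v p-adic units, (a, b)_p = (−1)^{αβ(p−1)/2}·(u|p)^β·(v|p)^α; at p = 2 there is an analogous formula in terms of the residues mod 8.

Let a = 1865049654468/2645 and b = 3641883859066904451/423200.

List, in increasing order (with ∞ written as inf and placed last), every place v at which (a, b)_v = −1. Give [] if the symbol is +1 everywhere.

Mod squares: a ≡ 1365, b ≡ 22. Check v ∈ {∞, 2, 3, 5, 7, 11, 13, 17, 23}.
v=23: a=23^-2·(≡3), b=23^-2·(≡15) mod 23; (3|23)=+1, (15|23)=-1; (−1)^{-2·-2·11}·(+1)^-2·(-1)^-2 = +1.
v=2: v_2(a)=2, v_2(b)=-5; units ≡ 5, 3 (mod 8); ε·ε+αω+βω = 0·1+2·1+-5·1 ≡ 1  ⇒  (a,b)_2 = -1.
v=11: a=11^2·(≡4), b=11^3·(≡2) mod 11; (4|11)=+1, (2|11)=-1; (−1)^{2·3·5}·(+1)^3·(-1)^2 = +1.
v=∞: 1365 > 0 and 22 > 0  ⇒  (a,b)_∞ = +1.
v=3: a=3^1·(≡2), b=3^4·(≡1) mod 3; (2|3)=-1, (1|3)=+1; (−1)^{1·4·1}·(-1)^4·(+1)^1 = +1.
v=17: a=17^4·(≡6), b=17^6·(≡3) mod 17; (6|17)=-1, (3|17)=-1; (−1)^{4·6·8}·(-1)^6·(-1)^4 = +1.
v=5: a=5^-1·(≡2), b=5^-2·(≡2) mod 5; (2|5)=-1, (2|5)=-1; (−1)^{-1·-2·2}·(-1)^-2·(-1)^-1 = -1.
v=7: a=7^1·(≡5), b=7^2·(≡4) mod 7; (5|7)=-1, (4|7)=+1; (−1)^{1·2·3}·(-1)^2·(+1)^1 = +1.
v=13: a=13^3·(≡10), b=13^4·(≡3) mod 13; (10|13)=+1, (3|13)=+1; (−1)^{3·4·6}·(+1)^4·(+1)^3 = +1.
(1365, 22 / ℚ) ramifies at {2, 5}: a division algebra.

[2, 5]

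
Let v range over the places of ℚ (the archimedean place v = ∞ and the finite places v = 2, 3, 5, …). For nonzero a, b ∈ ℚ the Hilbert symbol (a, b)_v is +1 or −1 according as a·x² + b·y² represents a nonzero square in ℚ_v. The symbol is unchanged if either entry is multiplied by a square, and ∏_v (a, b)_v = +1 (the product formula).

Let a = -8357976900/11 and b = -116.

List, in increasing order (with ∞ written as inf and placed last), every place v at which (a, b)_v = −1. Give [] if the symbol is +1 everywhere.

[7, 17, 23, inf]

Mod squares: a ≡ -11350339, b ≡ -29. Check v ∈ {∞, 2, 3, 5, 7, 11, 13, 17, 23, 29}.
v=∞: -11350339 < 0 and -29 < 0  ⇒  (a,b)_∞ = -1.
v=29: a=29^1·(≡28), b=29^1·(≡25) mod 29; (28|29)=+1, (25|29)=+1; (−1)^{1·1·14}·(+1)^1·(+1)^1 = +1.
v=5: a=5^2·(≡4), b=5^0·(≡4) mod 5; (4|5)=+1, (4|5)=+1; (−1)^{2·0·2}·(+1)^0·(+1)^2 = +1.
v=11: a=11^-1·(≡2), b=11^0·(≡5) mod 11; (2|11)=-1, (5|11)=+1; (−1)^{-1·0·5}·(-1)^0·(+1)^-1 = +1.
v=17: a=17^1·(≡15), b=17^0·(≡3) mod 17; (15|17)=+1, (3|17)=-1; (−1)^{1·0·8}·(+1)^0·(-1)^1 = -1.
v=13: a=13^1·(≡4), b=13^0·(≡1) mod 13; (4|13)=+1, (1|13)=+1; (−1)^{1·0·6}·(+1)^0·(+1)^1 = +1.
v=3: a=3^4·(≡2), b=3^0·(≡1) mod 3; (2|3)=-1, (1|3)=+1; (−1)^{4·0·1}·(-1)^0·(+1)^4 = +1.
v=7: a=7^1·(≡5), b=7^0·(≡3) mod 7; (5|7)=-1, (3|7)=-1; (−1)^{1·0·3}·(-1)^0·(-1)^1 = -1.
v=2: v_2(a)=2, v_2(b)=2; units ≡ 5, 3 (mod 8); ε·ε+αω+βω = 0·1+2·1+2·1 ≡ 0  ⇒  (a,b)_2 = +1.
v=23: a=23^1·(≡12), b=23^0·(≡22) mod 23; (12|23)=+1, (22|23)=-1; (−1)^{1·0·11}·(+1)^0·(-1)^1 = -1.
(-11350339, -29 / ℚ) ramifies at {7, 17, 23, ∞}: a division algebra.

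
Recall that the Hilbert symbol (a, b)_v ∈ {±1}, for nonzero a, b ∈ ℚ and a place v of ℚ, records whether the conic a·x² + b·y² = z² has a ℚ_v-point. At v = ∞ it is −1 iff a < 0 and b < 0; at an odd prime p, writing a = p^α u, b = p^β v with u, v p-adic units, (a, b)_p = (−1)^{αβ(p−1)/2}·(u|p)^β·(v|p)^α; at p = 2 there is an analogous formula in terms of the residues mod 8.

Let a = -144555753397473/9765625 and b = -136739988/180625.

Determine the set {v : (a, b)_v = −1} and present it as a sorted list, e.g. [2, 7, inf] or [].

Mod squares: a ≡ -33, b ≡ -957. Check v ∈ {∞, 2, 3, 5, 7, 11, 17, 29}.
v=17: a=17^0·(≡15), b=17^-2·(≡3) mod 17; (15|17)=+1, (3|17)=-1; (−1)^{0·-2·8}·(+1)^-2·(-1)^0 = +1.
v=29: a=29^2·(≡9), b=29^1·(≡22) mod 29; (9|29)=+1, (22|29)=+1; (−1)^{2·1·14}·(+1)^1·(+1)^2 = +1.
v=7: a=7^0·(≡1), b=7^2·(≡2) mod 7; (1|7)=+1, (2|7)=+1; (−1)^{0·2·3}·(+1)^2·(+1)^0 = +1.
v=5: a=5^-10·(≡2), b=5^-4·(≡3) mod 5; (2|5)=-1, (3|5)=-1; (−1)^{-10·-4·2}·(-1)^-4·(-1)^-10 = +1.
v=11: a=11^3·(≡10), b=11^1·(≡1) mod 11; (10|11)=-1, (1|11)=+1; (−1)^{3·1·5}·(-1)^1·(+1)^3 = +1.
v=2: v_2(a)=0, v_2(b)=2; units ≡ 7, 3 (mod 8); ε·ε+αω+βω = 1·1+0·1+2·0 ≡ 1  ⇒  (a,b)_2 = -1.
v=3: a=3^17·(≡1), b=3^7·(≡2) mod 3; (1|3)=+1, (2|3)=-1; (−1)^{17·7·1}·(+1)^7·(-1)^17 = +1.
v=∞: -33 < 0 and -957 < 0  ⇒  (a,b)_∞ = -1.
Ram(-33, -957) = {2, ∞}; no ℚ_2-point on the conic.

[2, inf]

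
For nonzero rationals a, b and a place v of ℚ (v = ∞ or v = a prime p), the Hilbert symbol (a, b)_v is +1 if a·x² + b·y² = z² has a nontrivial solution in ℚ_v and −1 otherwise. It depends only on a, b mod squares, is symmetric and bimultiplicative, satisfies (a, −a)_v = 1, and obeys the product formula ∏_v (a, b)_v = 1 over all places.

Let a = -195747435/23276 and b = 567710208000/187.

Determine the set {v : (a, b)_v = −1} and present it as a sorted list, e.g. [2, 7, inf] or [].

[2, 3, 11, 17]

(a, b) ≡ (-36465, 935) mod (ℚ^×)²; places V = {2, 3, 5, 11, 13, 17, 23, ∞}.
(a,b)_23: α=-2, u≡12; β=0, v≡21 (mod 23); (12|23)=+1, (21|23)=-1; sign (−1)^0·+1^0·-1^-2 = +1.
(a,b)_17: α=1, u≡7; β=-1, v≡1 (mod 17); (7|17)=-1, (1|17)=+1; sign (−1)^0·-1^-1·+1^1 = -1.
(a,b)_11: α=-1, u≡10; β=-1, v≡2 (mod 11); (10|11)=-1, (2|11)=-1; sign (−1)^1·-1^-1·-1^-1 = -1.
(a,b)_5: α=1, u≡3; β=3, v≡2 (mod 5); (3|5)=-1, (2|5)=-1; sign (−1)^0·-1^3·-1^1 = +1.
(a,b)_∞: sgn(-36465)=−, sgn(935)=+, so +1.
(a,b)_3: α=11, u≡1; β=8, v≡2 (mod 3); (1|3)=+1, (2|3)=-1; sign (−1)^0·+1^8·-1^11 = -1.
(a,b)_13: α=1, u≡9; β=2, v≡4 (mod 13); (9|13)=+1, (4|13)=+1; sign (−1)^0·+1^2·+1^1 = +1.
(a,b)_2: α=-2, β=12; u≡7, v≡7 (mod 8); ε(u)ε(v)=1·1, αω(v)=-2·0, βω(u)=12·0; sum ≡ 1  ⇒  -1.
(-36465, 935 / ℚ) ramifies at {2, 3, 11, 17}: a division algebra.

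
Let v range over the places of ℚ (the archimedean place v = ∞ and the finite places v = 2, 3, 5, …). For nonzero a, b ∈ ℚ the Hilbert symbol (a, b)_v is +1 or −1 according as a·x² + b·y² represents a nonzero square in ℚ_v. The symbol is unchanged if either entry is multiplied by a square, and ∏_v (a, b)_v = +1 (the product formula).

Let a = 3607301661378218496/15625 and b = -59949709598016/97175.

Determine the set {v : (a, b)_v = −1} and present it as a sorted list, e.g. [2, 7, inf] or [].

(a, b) ≡ (74, -50836187) mod (ℚ^×)²; places V = {2, 3, 5, 7, 11, 13, 23, 31, 37, 41, 47, ∞}.
(a,b)_5: α=-6, u≡1; β=-2, v≡2 (mod 5); (1|5)=+1, (2|5)=-1; sign (−1)^0·+1^-2·-1^-6 = +1.
(a,b)_2: α=9, β=6; u≡5, v≡5 (mod 8); ε(u)ε(v)=0·0, αω(v)=9·1, βω(u)=6·1; sum ≡ 1  ⇒  -1.
(a,b)_3: α=2, u≡2; β=2, v≡1 (mod 3); (2|3)=-1, (1|3)=+1; sign (−1)^0·-1^2·+1^2 = +1.
(a,b)_13: α=0, u≡9; β=-2, v≡3 (mod 13); (9|13)=+1, (3|13)=+1; sign (−1)^0·+1^-2·+1^0 = +1.
(a,b)_37: α=1, u≡31; β=1, v≡4 (mod 37); (31|37)=-1, (4|37)=+1; sign (−1)^0·-1^1·+1^1 = -1.
(a,b)_7: α=2, u≡1; β=2, v≡1 (mod 7); (1|7)=+1, (1|7)=+1; sign (−1)^0·+1^2·+1^2 = +1.
(a,b)_47: α=2, u≡36; β=1, v≡37 (mod 47); (36|47)=+1, (37|47)=+1; sign (−1)^0·+1^1·+1^2 = +1.
(a,b)_23: α=0, u≡10; β=-1, v≡4 (mod 23); (10|23)=-1, (4|23)=+1; sign (−1)^0·-1^-1·+1^0 = -1.
(a,b)_∞: sgn(74)=+, sgn(-50836187)=−, so +1.
(a,b)_41: α=2, u≡2; β=1, v≡34 (mod 41); (2|41)=+1, (34|41)=-1; sign (−1)^0·+1^1·-1^2 = +1.
(a,b)_11: α=2, u≡2; β=0, v≡4 (mod 11); (2|11)=-1, (4|11)=+1; sign (−1)^0·-1^0·+1^2 = +1.
(a,b)_31: α=2, u≡6; β=3, v≡11 (mod 31); (6|31)=-1, (11|31)=-1; sign (−1)^0·-1^3·-1^2 = -1.
(74, -50836187 / ℚ) ramifies at {2, 23, 31, 37}: a division algebra.

[2, 23, 31, 37]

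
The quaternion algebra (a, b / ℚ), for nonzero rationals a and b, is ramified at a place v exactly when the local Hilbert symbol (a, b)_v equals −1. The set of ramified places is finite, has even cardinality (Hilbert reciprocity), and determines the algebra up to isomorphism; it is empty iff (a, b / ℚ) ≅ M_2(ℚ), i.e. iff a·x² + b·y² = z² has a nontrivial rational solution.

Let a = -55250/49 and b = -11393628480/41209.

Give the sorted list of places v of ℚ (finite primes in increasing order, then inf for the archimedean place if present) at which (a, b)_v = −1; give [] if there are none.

[5, 13, 17, inf]

(a, b) ≡ (-2210, -5) mod (ℚ^×)²; places V = {2, 3, 5, 7, 13, 17, 29, ∞}.
(a,b)_3: α=0, u≡1; β=6, v≡1 (mod 3); (1|3)=+1, (1|3)=+1; sign (−1)^0·+1^6·+1^0 = +1.
(a,b)_13: α=1, u≡4; β=2, v≡11 (mod 13); (4|13)=+1, (11|13)=-1; sign (−1)^0·+1^2·-1^1 = -1.
(a,b)_∞: sgn(-2210)=−, sgn(-5)=−, so -1.
(a,b)_17: α=1, u≡10; β=2, v≡6 (mod 17); (10|17)=-1, (6|17)=-1; sign (−1)^0·-1^2·-1^1 = -1.
(a,b)_29: α=0, u≡7; β=-2, v≡28 (mod 29); (7|29)=+1, (28|29)=+1; sign (−1)^0·+1^-2·+1^0 = +1.
(a,b)_2: α=1, β=6; u≡7, v≡3 (mod 8); ε(u)ε(v)=1·1, αω(v)=1·1, βω(u)=6·0; sum ≡ 0  ⇒  +1.
(a,b)_7: α=-2, u≡1; β=-2, v≡4 (mod 7); (1|7)=+1, (4|7)=+1; sign (−1)^0·+1^-2·+1^-2 = +1.
(a,b)_5: α=3, u≡2; β=1, v≡1 (mod 5); (2|5)=-1, (1|5)=+1; sign (−1)^0·-1^1·+1^3 = -1.
(-2210, -5 / ℚ) ramifies at {5, 13, 17, ∞}: a division algebra.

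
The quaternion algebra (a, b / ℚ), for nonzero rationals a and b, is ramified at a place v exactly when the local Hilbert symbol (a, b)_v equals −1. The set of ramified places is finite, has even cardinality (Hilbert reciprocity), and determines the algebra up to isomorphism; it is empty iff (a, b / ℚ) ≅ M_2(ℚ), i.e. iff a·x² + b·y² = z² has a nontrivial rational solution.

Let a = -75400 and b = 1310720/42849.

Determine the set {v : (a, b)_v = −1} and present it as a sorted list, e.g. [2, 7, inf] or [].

(a, b) ≡ (-754, 5) mod (ℚ^×)²; places V = {2, 3, 5, 13, 23, 29, ∞}.
(a,b)_29: α=1, u≡10; β=0, v≡24 (mod 29); (10|29)=-1, (24|29)=+1; sign (−1)^0·-1^0·+1^1 = +1.
(a,b)_13: α=1, u≡11; β=0, v≡8 (mod 13); (11|13)=-1, (8|13)=-1; sign (−1)^0·-1^0·-1^1 = -1.
(a,b)_∞: sgn(-754)=−, sgn(5)=+, so +1.
(a,b)_3: α=0, u≡2; β=-4, v≡2 (mod 3); (2|3)=-1, (2|3)=-1; sign (−1)^0·-1^-4·-1^0 = +1.
(a,b)_2: α=3, β=18; u≡7, v≡5 (mod 8); ε(u)ε(v)=1·0, αω(v)=3·1, βω(u)=18·0; sum ≡ 1  ⇒  -1.
(a,b)_23: α=0, u≡17; β=-2, v≡15 (mod 23); (17|23)=-1, (15|23)=-1; sign (−1)^0·-1^-2·-1^0 = +1.
(a,b)_5: α=2, u≡4; β=1, v≡1 (mod 5); (4|5)=+1, (1|5)=+1; sign (−1)^0·+1^1·+1^2 = +1.
(-754, 5 / ℚ) ramifies at {2, 13}: a division algebra.

[2, 13]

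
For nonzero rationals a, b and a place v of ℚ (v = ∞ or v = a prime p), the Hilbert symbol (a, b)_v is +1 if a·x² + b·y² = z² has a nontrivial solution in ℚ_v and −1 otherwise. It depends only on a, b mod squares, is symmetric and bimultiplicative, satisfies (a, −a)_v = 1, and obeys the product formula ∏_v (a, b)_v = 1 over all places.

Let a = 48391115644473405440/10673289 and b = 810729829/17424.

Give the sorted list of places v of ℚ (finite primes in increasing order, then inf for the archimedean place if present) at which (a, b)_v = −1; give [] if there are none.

Mod squares: a ≡ 3335, b ≡ 2245789. Check v ∈ {∞, 2, 3, 5, 7, 11, 13, 19, 23, 29, 37, 43}.
v=43: a=43^2·(≡11), b=43^0·(≡29) mod 43; (11|43)=+1, (29|43)=-1; (−1)^{2·0·21}·(+1)^0·(-1)^2 = +1.
v=7: a=7^2·(≡3), b=7^1·(≡5) mod 7; (3|7)=-1, (5|7)=-1; (−1)^{2·1·3}·(-1)^1·(-1)^2 = -1.
v=37: a=37^2·(≡24), b=37^1·(≡14) mod 37; (24|37)=-1, (14|37)=-1; (−1)^{2·1·18}·(-1)^1·(-1)^2 = -1.
v=2: v_2(a)=12, v_2(b)=-4; units ≡ 7, 5 (mod 8); ε·ε+αω+βω = 1·0+12·1+-4·0 ≡ 0  ⇒  (a,b)_2 = +1.
v=29: a=29^1·(≡20), b=29^1·(≡12) mod 29; (20|29)=+1, (12|29)=-1; (−1)^{1·1·14}·(+1)^1·(-1)^1 = -1.
v=∞: 3335 > 0 and 2245789 > 0  ⇒  (a,b)_∞ = +1.
v=5: a=5^1·(≡2), b=5^0·(≡1) mod 5; (2|5)=-1, (1|5)=+1; (−1)^{1·0·2}·(-1)^0·(+1)^1 = +1.
v=13: a=13^4·(≡7), b=13^1·(≡3) mod 13; (7|13)=-1, (3|13)=+1; (−1)^{4·1·6}·(-1)^1·(+1)^4 = -1.
v=11: a=11^-4·(≡7), b=11^-2·(≡8) mod 11; (7|11)=-1, (8|11)=-1; (−1)^{-4·-2·5}·(-1)^-2·(-1)^-4 = +1.
v=23: a=23^1·(≡21), b=23^1·(≡1) mod 23; (21|23)=-1, (1|23)=+1; (−1)^{1·1·11}·(-1)^1·(+1)^1 = +1.
v=3: a=3^-6·(≡2), b=3^-2·(≡1) mod 3; (2|3)=-1, (1|3)=+1; (−1)^{-6·-2·1}·(-1)^-2·(+1)^-6 = +1.
v=19: a=19^0·(≡8), b=19^2·(≡8) mod 19; (8|19)=-1, (8|19)=-1; (−1)^{0·2·9}·(-1)^2·(-1)^0 = +1.
Ram(3335, 2245789) = {7, 13, 29, 37}; no ℚ_7-point on the conic.

[7, 13, 29, 37]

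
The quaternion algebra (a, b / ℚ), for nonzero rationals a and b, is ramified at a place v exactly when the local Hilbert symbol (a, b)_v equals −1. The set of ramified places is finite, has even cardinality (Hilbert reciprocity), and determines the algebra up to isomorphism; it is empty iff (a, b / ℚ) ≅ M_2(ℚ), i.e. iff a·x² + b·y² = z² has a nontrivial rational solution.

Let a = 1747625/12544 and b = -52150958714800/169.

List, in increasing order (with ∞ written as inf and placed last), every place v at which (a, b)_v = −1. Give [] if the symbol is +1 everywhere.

[5, 29, 31, 41]

Mod squares: a ≡ 69905, b ≡ -667. Check v ∈ {∞, 2, 5, 7, 11, 13, 23, 29, 31, 41}.
v=13: a=13^0·(≡4), b=13^-2·(≡3) mod 13; (4|13)=+1, (3|13)=+1; (−1)^{0·-2·6}·(+1)^-2·(+1)^0 = +1.
v=31: a=31^1·(≡21), b=31^2·(≡21) mod 31; (21|31)=-1, (21|31)=-1; (−1)^{1·2·15}·(-1)^2·(-1)^1 = -1.
v=5: a=5^3·(≡4), b=5^2·(≡2) mod 5; (4|5)=+1, (2|5)=-1; (−1)^{3·2·2}·(+1)^2·(-1)^3 = -1.
v=11: a=11^1·(≡6), b=11^2·(≡1) mod 11; (6|11)=-1, (1|11)=+1; (−1)^{1·2·5}·(-1)^2·(+1)^1 = +1.
v=23: a=23^0·(≡12), b=23^1·(≡14) mod 23; (12|23)=+1, (14|23)=-1; (−1)^{0·1·11}·(+1)^1·(-1)^0 = +1.
v=29: a=29^0·(≡18), b=29^1·(≡1) mod 29; (18|29)=-1, (1|29)=+1; (−1)^{0·1·14}·(-1)^1·(+1)^0 = -1.
v=∞: 69905 > 0 and -667 < 0  ⇒  (a,b)_∞ = +1.
v=41: a=41^1·(≡28), b=41^2·(≡28) mod 41; (28|41)=-1, (28|41)=-1; (−1)^{1·2·20}·(-1)^2·(-1)^1 = -1.
v=7: a=7^-2·(≡3), b=7^0·(≡6) mod 7; (3|7)=-1, (6|7)=-1; (−1)^{-2·0·3}·(-1)^0·(-1)^-2 = +1.
v=2: v_2(a)=-8, v_2(b)=4; units ≡ 1, 5 (mod 8); ε·ε+αω+βω = 0·0+-8·1+4·0 ≡ 0  ⇒  (a,b)_2 = +1.
Ram(69905, -667) = {5, 29, 31, 41}; no ℚ_5-point on the conic.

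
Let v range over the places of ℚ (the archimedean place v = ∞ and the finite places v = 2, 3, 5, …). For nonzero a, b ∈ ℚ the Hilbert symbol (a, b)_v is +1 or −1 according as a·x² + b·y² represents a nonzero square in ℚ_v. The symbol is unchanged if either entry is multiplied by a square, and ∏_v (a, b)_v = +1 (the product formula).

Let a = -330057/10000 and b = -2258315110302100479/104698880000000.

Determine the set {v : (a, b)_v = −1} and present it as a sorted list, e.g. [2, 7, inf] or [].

[5, 7, 41, inf]

(a, b) ≡ (-217, -1023155) mod (ℚ^×)²; places V = {2, 3, 5, 7, 11, 13, 23, 31, 41, ∞}.
(a,b)_5: α=-4, u≡3; β=-7, v≡4 (mod 5); (3|5)=-1, (4|5)=+1; sign (−1)^0·-1^-7·+1^-4 = -1.
(a,b)_31: α=1, u≡13; β=3, v≡20 (mod 31); (13|31)=-1, (20|31)=+1; sign (−1)^1·-1^3·+1^1 = +1.
(a,b)_41: α=0, u≡12; β=1, v≡12 (mod 41); (12|41)=-1, (12|41)=-1; sign (−1)^0·-1^1·-1^0 = -1.
(a,b)_13: α=2, u≡12; β=-2, v≡4 (mod 13); (12|13)=+1, (4|13)=+1; sign (−1)^0·+1^-2·+1^2 = +1.
(a,b)_2: α=-4, β=-16; u≡7, v≡5 (mod 8); ε(u)ε(v)=1·0, αω(v)=-4·1, βω(u)=-16·0; sum ≡ 0  ⇒  +1.
(a,b)_11: α=0, u≡9; β=-2, v≡7 (mod 11); (9|11)=+1, (7|11)=-1; sign (−1)^0·+1^-2·-1^0 = +1.
(a,b)_23: α=0, u≡6; β=1, v≡22 (mod 23); (6|23)=+1, (22|23)=-1; sign (−1)^0·+1^1·-1^0 = +1.
(a,b)_7: α=1, u≡2; β=5, v≡4 (mod 7); (2|7)=+1, (4|7)=+1; sign (−1)^1·+1^5·+1^1 = -1.
(a,b)_3: α=2, u≡2; β=14, v≡1 (mod 3); (2|3)=-1, (1|3)=+1; sign (−1)^0·-1^14·+1^2 = +1.
(a,b)_∞: sgn(-217)=−, sgn(-1023155)=−, so -1.
|Ram(-217, -1023155)| = 4, even; anisotropic at {5, 7, 41, ∞}.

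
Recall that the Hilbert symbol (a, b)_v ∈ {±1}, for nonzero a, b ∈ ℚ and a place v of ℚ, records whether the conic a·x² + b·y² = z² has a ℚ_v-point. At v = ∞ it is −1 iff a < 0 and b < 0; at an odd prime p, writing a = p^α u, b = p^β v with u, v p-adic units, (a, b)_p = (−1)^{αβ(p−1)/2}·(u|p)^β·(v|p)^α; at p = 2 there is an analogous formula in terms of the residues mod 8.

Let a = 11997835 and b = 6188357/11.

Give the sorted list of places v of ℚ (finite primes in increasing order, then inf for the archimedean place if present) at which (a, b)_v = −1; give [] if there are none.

Mod squares: a ≡ 115, b ≡ 4807. Check v ∈ {∞, 2, 5, 7, 11, 17, 19, 23}.
v=2: v_2(a)=0, v_2(b)=0; units ≡ 3, 7 (mod 8); ε·ε+αω+βω = 1·1+0·0+0·1 ≡ 1  ⇒  (a,b)_2 = -1.
v=23: a=23^1·(≡5), b=23^1·(≡13) mod 23; (5|23)=-1, (13|23)=+1; (−1)^{1·1·11}·(-1)^1·(+1)^1 = +1.
v=5: a=5^1·(≡2), b=5^0·(≡2) mod 5; (2|5)=-1, (2|5)=-1; (−1)^{1·0·2}·(-1)^0·(-1)^1 = -1.
v=∞: 115 > 0 and 4807 > 0  ⇒  (a,b)_∞ = +1.
v=19: a=19^2·(≡4), b=19^1·(≡16) mod 19; (4|19)=+1, (16|19)=+1; (−1)^{2·1·9}·(+1)^1·(+1)^2 = +1.
v=7: a=7^0·(≡3), b=7^2·(≡5) mod 7; (3|7)=-1, (5|7)=-1; (−1)^{0·2·3}·(-1)^2·(-1)^0 = +1.
v=11: a=11^0·(≡3), b=11^-1·(≡10) mod 11; (3|11)=+1, (10|11)=-1; (−1)^{0·-1·5}·(+1)^-1·(-1)^0 = +1.
v=17: a=17^2·(≡1), b=17^2·(≡4) mod 17; (1|17)=+1, (4|17)=+1; (−1)^{2·2·8}·(+1)^2·(+1)^2 = +1.
|Ram(115, 4807)| = 2, even; anisotropic at {2, 5}.

[2, 5]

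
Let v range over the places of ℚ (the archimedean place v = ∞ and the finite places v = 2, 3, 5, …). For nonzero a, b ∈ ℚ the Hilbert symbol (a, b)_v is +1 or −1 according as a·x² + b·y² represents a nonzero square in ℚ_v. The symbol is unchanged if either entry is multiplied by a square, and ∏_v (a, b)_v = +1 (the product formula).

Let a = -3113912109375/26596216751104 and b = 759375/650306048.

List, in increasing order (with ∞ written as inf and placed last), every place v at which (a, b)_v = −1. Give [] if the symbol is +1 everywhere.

[3, 5]

Mod squares: a ≡ -15, b ≡ 30. Check v ∈ {∞, 2, 3, 5, 7, 11, 13, 23}.
v=7: a=7^-4·(≡5), b=7^-4·(≡2) mod 7; (5|7)=-1, (2|7)=+1; (−1)^{-4·-4·3}·(-1)^-4·(+1)^-4 = +1.
v=5: a=5^9·(≡3), b=5^5·(≡1) mod 5; (3|5)=-1, (1|5)=+1; (−1)^{9·5·2}·(-1)^5·(+1)^9 = -1.
v=3: a=3^13·(≡1), b=3^5·(≡1) mod 3; (1|3)=+1, (1|3)=+1; (−1)^{13·5·1}·(+1)^5·(+1)^13 = -1.
v=2: v_2(a)=-10, v_2(b)=-9; units ≡ 1, 7 (mod 8); ε·ε+αω+βω = 0·1+-10·0+-9·0 ≡ 0  ⇒  (a,b)_2 = +1.
v=13: a=13^-2·(≡8), b=13^0·(≡3) mod 13; (8|13)=-1, (3|13)=+1; (−1)^{-2·0·6}·(-1)^0·(+1)^-2 = +1.
v=23: a=23^-2·(≡12), b=23^-2·(≡21) mod 23; (12|23)=+1, (21|23)=-1; (−1)^{-2·-2·11}·(+1)^-2·(-1)^-2 = +1.
v=∞: -15 < 0 and 30 > 0  ⇒  (a,b)_∞ = +1.
v=11: a=11^-2·(≡10), b=11^0·(≡8) mod 11; (10|11)=-1, (8|11)=-1; (−1)^{-2·0·5}·(-1)^0·(-1)^-2 = +1.
|Ram(-15, 30)| = 2, even; anisotropic at {3, 5}.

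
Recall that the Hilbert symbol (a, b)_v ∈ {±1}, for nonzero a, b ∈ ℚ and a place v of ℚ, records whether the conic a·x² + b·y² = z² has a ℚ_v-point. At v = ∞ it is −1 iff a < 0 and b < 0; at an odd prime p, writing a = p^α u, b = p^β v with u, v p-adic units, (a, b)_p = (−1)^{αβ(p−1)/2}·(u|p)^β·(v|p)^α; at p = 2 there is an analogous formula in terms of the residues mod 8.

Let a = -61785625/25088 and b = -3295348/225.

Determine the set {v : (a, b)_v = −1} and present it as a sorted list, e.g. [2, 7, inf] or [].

Mod squares: a ≡ -1634, b ≡ -16813. Check v ∈ {∞, 2, 3, 5, 7, 11, 17, 19, 23, 43}.
v=19: a=19^1·(≡4), b=19^0·(≡15) mod 19; (4|19)=+1, (15|19)=-1; (−1)^{1·0·9}·(+1)^0·(-1)^1 = -1.
v=17: a=17^0·(≡15), b=17^1·(≡6) mod 17; (15|17)=+1, (6|17)=-1; (−1)^{0·1·8}·(+1)^1·(-1)^0 = +1.
v=3: a=3^0·(≡1), b=3^-2·(≡2) mod 3; (1|3)=+1, (2|3)=-1; (−1)^{0·-2·1}·(+1)^-2·(-1)^0 = +1.
v=11: a=11^2·(≡9), b=11^0·(≡2) mod 11; (9|11)=+1, (2|11)=-1; (−1)^{2·0·5}·(+1)^0·(-1)^2 = +1.
v=7: a=7^-2·(≡1), b=7^2·(≡4) mod 7; (1|7)=+1, (4|7)=+1; (−1)^{-2·2·3}·(+1)^2·(+1)^-2 = +1.
v=∞: -1634 < 0 and -16813 < 0  ⇒  (a,b)_∞ = -1.
v=2: v_2(a)=-9, v_2(b)=2; units ≡ 7, 3 (mod 8); ε·ε+αω+βω = 1·1+-9·1+2·0 ≡ 0  ⇒  (a,b)_2 = +1.
v=23: a=23^0·(≡7), b=23^1·(≡11) mod 23; (7|23)=-1, (11|23)=-1; (−1)^{0·1·11}·(-1)^1·(-1)^0 = -1.
v=5: a=5^4·(≡1), b=5^-2·(≡3) mod 5; (1|5)=+1, (3|5)=-1; (−1)^{4·-2·2}·(+1)^-2·(-1)^4 = +1.
v=43: a=43^1·(≡12), b=43^1·(≡42) mod 43; (12|43)=-1, (42|43)=-1; (−1)^{1·1·21}·(-1)^1·(-1)^1 = -1.
Ram(-1634, -16813) = {19, 23, 43, ∞}; no ℚ_19-point on the conic.

[19, 23, 43, inf]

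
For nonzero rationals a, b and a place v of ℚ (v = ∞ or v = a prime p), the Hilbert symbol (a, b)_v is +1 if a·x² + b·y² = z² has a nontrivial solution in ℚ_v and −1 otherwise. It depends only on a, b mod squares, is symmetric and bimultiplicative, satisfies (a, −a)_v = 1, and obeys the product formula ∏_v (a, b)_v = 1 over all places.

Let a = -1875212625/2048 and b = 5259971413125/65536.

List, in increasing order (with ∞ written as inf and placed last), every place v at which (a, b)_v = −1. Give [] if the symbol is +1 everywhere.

[2, 3, 13, 17]

Mod squares: a ≡ -4290, b ≡ 221. Check v ∈ {∞, 2, 3, 5, 11, 13, 17}.
v=11: a=11^3·(≡8), b=11^4·(≡5) mod 11; (8|11)=-1, (5|11)=+1; (−1)^{3·4·5}·(-1)^4·(+1)^3 = +1.
v=3: a=3^1·(≡1), b=3^2·(≡2) mod 3; (1|3)=+1, (2|3)=-1; (−1)^{1·2·1}·(+1)^2·(-1)^1 = -1.
v=∞: -4290 < 0 and 221 > 0  ⇒  (a,b)_∞ = +1.
v=5: a=5^3·(≡3), b=5^4·(≡1) mod 5; (3|5)=-1, (1|5)=+1; (−1)^{3·4·2}·(-1)^4·(+1)^3 = +1.
v=13: a=13^1·(≡8), b=13^1·(≡4) mod 13; (8|13)=-1, (4|13)=+1; (−1)^{1·1·6}·(-1)^1·(+1)^1 = -1.
v=17: a=17^2·(≡11), b=17^3·(≡15) mod 17; (11|17)=-1, (15|17)=+1; (−1)^{2·3·8}·(-1)^3·(+1)^2 = -1.
v=2: v_2(a)=-11, v_2(b)=-16; units ≡ 7, 5 (mod 8); ε·ε+αω+βω = 1·0+-11·1+-16·0 ≡ 1  ⇒  (a,b)_2 = -1.
(-4290, 221 / ℚ) ramifies at {2, 3, 13, 17}: a division algebra.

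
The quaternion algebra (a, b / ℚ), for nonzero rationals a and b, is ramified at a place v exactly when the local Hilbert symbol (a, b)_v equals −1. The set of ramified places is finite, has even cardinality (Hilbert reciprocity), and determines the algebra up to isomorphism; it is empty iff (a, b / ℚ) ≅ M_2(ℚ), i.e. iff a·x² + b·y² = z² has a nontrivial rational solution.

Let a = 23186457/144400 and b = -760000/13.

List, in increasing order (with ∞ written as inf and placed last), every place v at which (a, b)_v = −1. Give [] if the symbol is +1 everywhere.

[13, 29]

Mod squares: a ≡ 1073, b ≡ -247. Check v ∈ {∞, 2, 3, 5, 7, 13, 19, 29, 37}.
v=29: a=29^1·(≡10), b=29^0·(≡27) mod 29; (10|29)=-1, (27|29)=-1; (−1)^{1·0·14}·(-1)^0·(-1)^1 = -1.
v=13: a=13^0·(≡11), b=13^-1·(≡6) mod 13; (11|13)=-1, (6|13)=-1; (−1)^{0·-1·6}·(-1)^-1·(-1)^0 = -1.
v=3: a=3^2·(≡2), b=3^0·(≡2) mod 3; (2|3)=-1, (2|3)=-1; (−1)^{2·0·1}·(-1)^0·(-1)^2 = +1.
v=7: a=7^4·(≡1), b=7^0·(≡3) mod 7; (1|7)=+1, (3|7)=-1; (−1)^{4·0·3}·(+1)^0·(-1)^4 = +1.
v=19: a=19^-2·(≡16), b=19^1·(≡4) mod 19; (16|19)=+1, (4|19)=+1; (−1)^{-2·1·9}·(+1)^1·(+1)^-2 = +1.
v=2: v_2(a)=-4, v_2(b)=6; units ≡ 1, 1 (mod 8); ε·ε+αω+βω = 0·0+-4·0+6·0 ≡ 0  ⇒  (a,b)_2 = +1.
v=5: a=5^-2·(≡2), b=5^4·(≡3) mod 5; (2|5)=-1, (3|5)=-1; (−1)^{-2·4·2}·(-1)^4·(-1)^-2 = +1.
v=∞: 1073 > 0 and -247 < 0  ⇒  (a,b)_∞ = +1.
v=37: a=37^1·(≡31), b=37^0·(≡7) mod 37; (31|37)=-1, (7|37)=+1; (−1)^{1·0·18}·(-1)^0·(+1)^1 = +1.
|Ram(1073, -247)| = 2, even; anisotropic at {13, 29}.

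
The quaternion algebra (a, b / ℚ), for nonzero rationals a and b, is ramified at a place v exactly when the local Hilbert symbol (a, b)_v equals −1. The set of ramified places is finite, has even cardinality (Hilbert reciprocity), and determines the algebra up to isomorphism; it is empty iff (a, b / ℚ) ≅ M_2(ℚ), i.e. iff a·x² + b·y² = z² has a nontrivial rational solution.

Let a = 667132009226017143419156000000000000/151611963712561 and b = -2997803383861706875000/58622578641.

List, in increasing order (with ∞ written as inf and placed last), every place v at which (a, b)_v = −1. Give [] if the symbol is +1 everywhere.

Mod squares: a ≡ 2261, b ≡ -910. Check v ∈ {∞, 2, 3, 5, 7, 11, 13, 17, 19, 23, 29}.
v=∞: 2261 > 0 and -910 < 0  ⇒  (a,b)_∞ = +1.
v=23: a=23^0·(≡5), b=23^-2·(≡22) mod 23; (5|23)=-1, (22|23)=-1; (−1)^{0·-2·11}·(-1)^-2·(-1)^0 = +1.
v=7: a=7^5·(≡1), b=7^3·(≡5) mod 7; (1|7)=+1, (5|7)=-1; (−1)^{5·3·3}·(+1)^3·(-1)^5 = +1.
v=11: a=11^-8·(≡6), b=11^-4·(≡4) mod 11; (6|11)=-1, (4|11)=+1; (−1)^{-8·-4·5}·(-1)^-4·(+1)^-8 = +1.
v=2: v_2(a)=14, v_2(b)=3; units ≡ 5, 1 (mod 8); ε·ε+αω+βω = 0·0+14·0+3·1 ≡ 1  ⇒  (a,b)_2 = -1.
v=3: a=3^0·(≡2), b=3^-2·(≡2) mod 3; (2|3)=-1, (2|3)=-1; (−1)^{0·-2·1}·(-1)^-2·(-1)^0 = +1.
v=5: a=5^12·(≡1), b=5^7·(≡2) mod 5; (1|5)=+1, (2|5)=-1; (−1)^{12·7·2}·(+1)^7·(-1)^12 = +1.
v=29: a=29^-4·(≡22), b=29^-2·(≡2) mod 29; (22|29)=+1, (2|29)=-1; (−1)^{-4·-2·14}·(+1)^-2·(-1)^-4 = +1.
v=13: a=13^8·(≡3), b=13^5·(≡6) mod 13; (3|13)=+1, (6|13)=-1; (−1)^{8·5·6}·(+1)^5·(-1)^8 = +1.
v=17: a=17^3·(≡3), b=17^2·(≡4) mod 17; (3|17)=-1, (4|17)=+1; (−1)^{3·2·8}·(-1)^2·(+1)^3 = +1.
v=19: a=19^5·(≡5), b=19^4·(≡8) mod 19; (5|19)=+1, (8|19)=-1; (−1)^{5·4·9}·(+1)^4·(-1)^5 = -1.
Ram(2261, -910) = {2, 19}; no ℚ_2-point on the conic.

[2, 19]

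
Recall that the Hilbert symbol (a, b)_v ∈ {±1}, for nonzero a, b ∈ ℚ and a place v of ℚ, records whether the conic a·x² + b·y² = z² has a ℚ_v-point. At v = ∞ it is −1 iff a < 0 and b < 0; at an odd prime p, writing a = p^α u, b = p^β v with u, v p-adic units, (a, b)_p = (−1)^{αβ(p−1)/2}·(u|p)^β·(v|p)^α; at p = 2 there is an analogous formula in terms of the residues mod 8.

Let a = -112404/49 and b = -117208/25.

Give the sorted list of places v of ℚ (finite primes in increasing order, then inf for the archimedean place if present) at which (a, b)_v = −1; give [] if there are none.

(a, b) ≡ (-28101, -598) mod (ℚ^×)²; places V = {2, 3, 5, 7, 13, 17, 19, 23, 29, ∞}.
(a,b)_23: α=0, u≡22; β=1, v≡5 (mod 23); (22|23)=-1, (5|23)=-1; sign (−1)^0·-1^1·-1^0 = -1.
(a,b)_3: α=1, u≡2; β=0, v≡2 (mod 3); (2|3)=-1, (2|3)=-1; sign (−1)^0·-1^0·-1^1 = -1.
(a,b)_7: α=-2, u≡2; β=2, v≡4 (mod 7); (2|7)=+1, (4|7)=+1; sign (−1)^0·+1^2·+1^-2 = +1.
(a,b)_29: α=1, u≡15; β=0, v≡12 (mod 29); (15|29)=-1, (12|29)=-1; sign (−1)^0·-1^0·-1^1 = -1.
(a,b)_∞: sgn(-28101)=−, sgn(-598)=−, so -1.
(a,b)_19: α=1, u≡8; β=0, v≡10 (mod 19); (8|19)=-1, (10|19)=-1; sign (−1)^0·-1^0·-1^1 = -1.
(a,b)_5: α=0, u≡4; β=-2, v≡2 (mod 5); (4|5)=+1, (2|5)=-1; sign (−1)^0·+1^-2·-1^0 = +1.
(a,b)_13: α=0, u≡2; β=1, v≡7 (mod 13); (2|13)=-1, (7|13)=-1; sign (−1)^0·-1^1·-1^0 = -1.
(a,b)_17: α=1, u≡8; β=0, v≡3 (mod 17); (8|17)=+1, (3|17)=-1; sign (−1)^0·+1^0·-1^1 = -1.
(a,b)_2: α=2, β=3; u≡3, v≡5 (mod 8); ε(u)ε(v)=1·0, αω(v)=2·1, βω(u)=3·1; sum ≡ 1  ⇒  -1.
|Ram(-28101, -598)| = 8, even; anisotropic at {2, 3, 13, 17, 19, 23, 29, ∞}.

[2, 3, 13, 17, 19, 23, 29, inf]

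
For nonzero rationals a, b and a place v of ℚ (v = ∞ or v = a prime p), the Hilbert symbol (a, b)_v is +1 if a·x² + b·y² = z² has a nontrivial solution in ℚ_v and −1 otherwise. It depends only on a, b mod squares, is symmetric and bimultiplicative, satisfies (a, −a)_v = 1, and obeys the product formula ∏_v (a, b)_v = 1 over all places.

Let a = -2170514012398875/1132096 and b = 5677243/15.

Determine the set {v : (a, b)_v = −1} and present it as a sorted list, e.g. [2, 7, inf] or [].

[]

Mod squares: a ≡ -310155, b ≡ 62205. Check v ∈ {∞, 2, 3, 5, 7, 11, 13, 19, 23, 29, 31, 37}.
v=13: a=13^4·(≡3), b=13^1·(≡1) mod 13; (3|13)=+1, (1|13)=+1; (−1)^{4·1·6}·(+1)^1·(+1)^4 = +1.
v=∞: -310155 < 0 and 62205 > 0  ⇒  (a,b)_∞ = +1.
v=29: a=29^1·(≡16), b=29^1·(≡5) mod 29; (16|29)=+1, (5|29)=+1; (−1)^{1·1·14}·(+1)^1·(+1)^1 = +1.
v=7: a=7^-2·(≡1), b=7^0·(≡5) mod 7; (1|7)=+1, (5|7)=-1; (−1)^{-2·0·3}·(+1)^0·(-1)^-2 = +1.
v=31: a=31^1·(≡7), b=31^0·(≡8) mod 31; (7|31)=+1, (8|31)=+1; (−1)^{1·0·15}·(+1)^0·(+1)^1 = +1.
v=11: a=11^2·(≡3), b=11^1·(≡1) mod 11; (3|11)=+1, (1|11)=+1; (−1)^{2·1·5}·(+1)^1·(+1)^2 = +1.
v=5: a=5^3·(≡4), b=5^-1·(≡1) mod 5; (4|5)=+1, (1|5)=+1; (−1)^{3·-1·2}·(+1)^-1·(+1)^3 = +1.
v=37: a=37^0·(≡25), b=37^2·(≡15) mod 37; (25|37)=+1, (15|37)=-1; (−1)^{0·2·18}·(+1)^2·(-1)^0 = +1.
v=23: a=23^1·(≡2), b=23^0·(≡1) mod 23; (2|23)=+1, (1|23)=+1; (−1)^{1·0·11}·(+1)^0·(+1)^1 = +1.
v=19: a=19^-2·(≡4), b=19^0·(≡13) mod 19; (4|19)=+1, (13|19)=-1; (−1)^{-2·0·9}·(+1)^0·(-1)^-2 = +1.
v=3: a=3^5·(≡1), b=3^-1·(≡2) mod 3; (1|3)=+1, (2|3)=-1; (−1)^{5·-1·1}·(+1)^-1·(-1)^5 = +1.
v=2: v_2(a)=-6, v_2(b)=0; units ≡ 5, 5 (mod 8); ε·ε+αω+βω = 0·0+-6·1+0·1 ≡ 0  ⇒  (a,b)_2 = +1.
Every local symbol is +1, so the conic -310155·x² + 62205·y² = z² has ℚ_v-points for all v and hence a ℚ-point; (a, b / ℚ) ≅ M_2(ℚ).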